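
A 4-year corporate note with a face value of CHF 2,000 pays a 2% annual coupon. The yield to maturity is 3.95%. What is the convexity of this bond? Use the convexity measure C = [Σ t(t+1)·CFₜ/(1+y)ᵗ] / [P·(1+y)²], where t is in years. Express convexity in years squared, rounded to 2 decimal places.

17.76

With y = 0.0395:
  t   CF        PV=CF/(1+0.0395)^t    t·PV        t(t+1)·PV
  1        40.00        38.4800        38.4800          76.9601
  2        40.00        37.0178        74.0357         222.1070
  3        40.00        35.6112       106.8336         427.3343
  4     2,040.00     1,747.1580     6,988.6322      34,943.1609
  Σ                  1,858.2671     7,207.9815      35,669.5623
P = 1,858.2671.
Convexity = Σ t(t+1)·PV / [P·(1+y)²] = 35,669.5623 / (1,858.2671 × 1.080560) = 17.76400.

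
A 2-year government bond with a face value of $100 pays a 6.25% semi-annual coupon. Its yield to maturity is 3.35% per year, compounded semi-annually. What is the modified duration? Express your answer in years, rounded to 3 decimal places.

1.882 years

Periodic yield y = 0.01675. First find Macaulay duration:
  t   CF        PV=CF/(1+0.01675)^t    t·PV
  1        3.125         3.0735         3.0735
  2        3.125         3.0229         6.0458
  3        3.125         2.9731         8.9193
  4      103.125        96.4955       385.9822
  Σ                    105.5650       404.0207
P = 105.5650; Macaulay duration = 404.0207 / 105.5650 = 3.82722 half-year periods = 1.91361 years.
Modified duration = D_Mac / (1 + y) = 1.91361 / 1.01675 = 1.88209 years.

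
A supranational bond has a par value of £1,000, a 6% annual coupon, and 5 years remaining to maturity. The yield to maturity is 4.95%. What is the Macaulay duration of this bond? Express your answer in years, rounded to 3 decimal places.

Periodic yield y = 0.0495. Discount each cash flow and weight by its year:
  t   CF        PV=CF/(1+0.0495)^t    t·PV
  1        60.00        57.1701        57.1701
  2        60.00        54.4736       108.9473
  3        60.00        51.9044       155.7131
  4        60.00        49.4563       197.8251
  5     1,060.00       832.5180     4,162.5902
  Σ                  1,045.5224     4,682.2458
Price P = Σ PV = 1,045.5224.
Macaulay duration = Σ(t·PV) / P = 4,682.2458 / 1,045.5224 = 4.47838 years.

4.478 years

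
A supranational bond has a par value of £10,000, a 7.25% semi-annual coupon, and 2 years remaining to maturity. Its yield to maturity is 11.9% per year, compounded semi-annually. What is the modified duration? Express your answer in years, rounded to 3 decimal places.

1.786 years

Periodic yield y = 0.0595. First find Macaulay duration:
  t   CF        PV=CF/(1+0.0595)^t    t·PV
  1       362.50       342.1425       342.1425
  2       362.50       322.9283       645.8566
  3       362.50       304.7931       914.3793
  4    10,362.50     8,223.5758    32,894.3032
  Σ                  9,193.4397    34,796.6816
P = 9,193.4397; Macaulay duration = 34,796.6816 / 9,193.4397 = 3.78495 half-year periods = 1.89247 years.
Modified duration = D_Mac / (1 + y) = 1.89247 / 1.0595 = 1.78619 years.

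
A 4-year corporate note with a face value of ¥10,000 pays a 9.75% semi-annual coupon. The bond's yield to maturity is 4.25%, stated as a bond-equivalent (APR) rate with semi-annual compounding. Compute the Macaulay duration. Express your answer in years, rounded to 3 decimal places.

3.466 years

Periodic yield y = 0.02125. Discount each cash flow and weight by its period:
  t   CF        PV=CF/(1+0.02125)^t    t·PV
  1       487.50       477.3562       477.3562
  2       487.50       467.4234       934.8469
  3       487.50       457.6974     1,373.0921
  4       487.50       448.1737     1,792.6947
  5       487.50       438.8482     2,194.2408
  6       487.50       429.7167     2,578.3000
  7       487.50       420.7752     2,945.4264
  8    10,487.50     8,863.7075    70,909.6602
  Σ                 12,003.6982    83,205.6172
Price P = Σ PV = 12,003.6982.
Macaulay duration = Σ(t·PV) / P = 83,205.6172 / 12,003.6982 = 6.93167 half-year periods.
In years: 6.93167 / 2 = 3.46583 years.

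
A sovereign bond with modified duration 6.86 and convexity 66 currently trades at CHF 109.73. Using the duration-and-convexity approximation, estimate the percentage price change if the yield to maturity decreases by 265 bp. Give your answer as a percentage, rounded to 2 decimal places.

Duration effect: -D_mod·Δy = -6.86 × (-0.0265) = +0.181790
Convexity effect: ½·C·(Δy)² = 0.5 × 66 × (-0.0265)² = +0.02317425
ΔP/P ≈ +0.181790 + 0.02317425 = +0.20496425
= +20.496425%.

+20.50%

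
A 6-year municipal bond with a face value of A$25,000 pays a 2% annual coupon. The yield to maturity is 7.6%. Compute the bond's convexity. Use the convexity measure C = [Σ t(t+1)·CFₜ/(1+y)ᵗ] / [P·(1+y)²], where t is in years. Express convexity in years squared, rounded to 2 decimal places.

With y = 0.076:
  t   CF        PV=CF/(1+0.076)^t    t·PV        t(t+1)·PV
  1       500.00       464.6840       464.6840         929.3680
  2       500.00       431.8625       863.7249       2,591.1748
  3       500.00       401.3592     1,204.0775       4,816.3100
  4       500.00       373.0104     1,492.0415       7,460.2076
  5       500.00       346.6639     1,733.3196      10,399.9177
  6    25,500.00    16,431.0967    98,586.5804     690,106.0628
  Σ                 18,448.6767   104,344.4280     716,303.0410
P = 18,448.6767.
Convexity = Σ t(t+1)·PV / [P·(1+y)²] = 716,303.0410 / (18,448.6767 × 1.157776) = 33.53567.

33.54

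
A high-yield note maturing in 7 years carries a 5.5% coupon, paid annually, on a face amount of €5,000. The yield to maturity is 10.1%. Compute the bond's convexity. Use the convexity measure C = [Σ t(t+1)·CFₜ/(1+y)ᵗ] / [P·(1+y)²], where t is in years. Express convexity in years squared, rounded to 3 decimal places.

With y = 0.101:
  t   CF        PV=CF/(1+0.101)^t    t·PV        t(t+1)·PV
  1       275.00       249.7729       249.7729         499.5459
  2       275.00       226.8601       453.7201       1,361.1604
  3       275.00       206.0491       618.1473       2,472.5893
  4       275.00       187.1472       748.5889       3,742.9447
  5       275.00       169.9793       849.8966       5,099.3797
  6       275.00       154.3863       926.3178       6,484.2249
  7     5,275.00     2,689.7458    18,828.2203     150,625.7624
  Σ                  3,883.9407    22,674.6641     170,285.6073
P = 3,883.9407.
Convexity = Σ t(t+1)·PV / [P·(1+y)²] = 170,285.6073 / (3,883.9407 × 1.212201) = 36.16852.

36.169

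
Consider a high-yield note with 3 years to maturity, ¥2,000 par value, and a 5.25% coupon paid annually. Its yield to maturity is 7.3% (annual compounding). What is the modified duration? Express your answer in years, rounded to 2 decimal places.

Periodic yield y = 0.073. First find Macaulay duration:
  t   CF        PV=CF/(1+0.073)^t    t·PV
  1       105.00        97.8565        97.8565
  2       105.00        91.1990       182.3979
  3     2,105.00     1,703.9346     5,111.8039
  Σ                  1,892.9901     5,392.0583
P = 1,892.9901; Macaulay duration = 5,392.0583 / 1,892.9901 = 2.84843 years.
Modified duration = D_Mac / (1 + y) = 2.84843 / 1.073 = 2.65465 years.

2.65 years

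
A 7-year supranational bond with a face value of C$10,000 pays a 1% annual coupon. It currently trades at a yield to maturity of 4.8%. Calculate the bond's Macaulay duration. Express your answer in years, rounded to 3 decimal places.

6.761 years

Periodic yield y = 0.048. Discount each cash flow and weight by its year:
  t   CF        PV=CF/(1+0.048)^t    t·PV
  1       100.00        95.4198        95.4198
  2       100.00        91.0495       182.0989
  3       100.00        86.8793       260.6378
  4       100.00        82.9001       331.6003
  5       100.00        79.1031       395.5156
  6       100.00        75.4801       452.8804
  7    10,100.00     7,274.3199    50,920.2392
  Σ                  7,785.1517    52,638.3921
Price P = Σ PV = 7,785.1517.
Macaulay duration = Σ(t·PV) / P = 52,638.3921 / 7,785.1517 = 6.76138 years.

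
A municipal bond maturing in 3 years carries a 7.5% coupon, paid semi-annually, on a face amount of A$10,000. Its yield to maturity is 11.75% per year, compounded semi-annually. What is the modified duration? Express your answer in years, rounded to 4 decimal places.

2.5731 years

Periodic yield y = 0.05875. First find Macaulay duration:
  t   CF        PV=CF/(1+0.05875)^t    t·PV
  1       375.00       354.1913       354.1913
  2       375.00       334.5372       669.0744
  3       375.00       315.9737       947.9212
  4       375.00       298.4404     1,193.7615
  5       375.00       281.8799     1,409.3996
  6    10,375.00     7,365.9296    44,195.5778
  Σ                  8,950.9521    48,769.9258
P = 8,950.9521; Macaulay duration = 48,769.9258 / 8,950.9521 = 5.44857 half-year periods = 2.72429 years.
Modified duration = D_Mac / (1 + y) = 2.72429 / 1.05875 = 2.57312 years.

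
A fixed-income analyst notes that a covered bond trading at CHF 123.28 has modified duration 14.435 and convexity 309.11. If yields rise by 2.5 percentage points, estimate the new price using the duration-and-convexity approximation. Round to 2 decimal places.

Duration effect: -D_mod·Δy = -14.435 × (+0.025) = -0.360875
Convexity effect: ½·C·(Δy)² = 0.5 × 309.11 × (0.025)² = +0.096596875
ΔP/P ≈ -0.360875 + 0.096596875 = -0.264278125
New price ≈ 123.28 × (1 - 0.264278125) = 90.69979275.

CHF 90.70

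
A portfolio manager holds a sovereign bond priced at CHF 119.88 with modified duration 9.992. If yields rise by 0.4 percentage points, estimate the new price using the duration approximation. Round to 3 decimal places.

Duration approximation: ΔP/P ≈ -D_mod · Δy = -9.992 × (+0.004) = -0.039968.
New price ≈ 119.88 × (1 - 0.039968) = 115.08863616.

CHF 115.089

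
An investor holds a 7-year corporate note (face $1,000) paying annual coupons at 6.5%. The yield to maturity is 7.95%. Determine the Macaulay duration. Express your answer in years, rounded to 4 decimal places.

Periodic yield y = 0.0795. Discount each cash flow and weight by its year:
  t   CF        PV=CF/(1+0.0795)^t    t·PV
  1        65.00        60.2131        60.2131
  2        65.00        55.7787       111.5573
  3        65.00        51.6708       155.0125
  4        65.00        47.8655       191.4621
  5        65.00        44.3405       221.7023
  6        65.00        41.0750       246.4499
  7     1,065.00       623.4349     4,364.0440
  Σ                    924.3784     5,350.4411
Price P = Σ PV = 924.3784.
Macaulay duration = Σ(t·PV) / P = 5,350.4411 / 924.3784 = 5.78815 years.

5.7882 years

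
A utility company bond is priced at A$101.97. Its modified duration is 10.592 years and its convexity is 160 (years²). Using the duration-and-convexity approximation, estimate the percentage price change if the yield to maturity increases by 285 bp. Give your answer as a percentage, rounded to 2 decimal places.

Duration effect: -D_mod·Δy = -10.592 × (+0.0285) = -0.301872
Convexity effect: ½·C·(Δy)² = 0.5 × 160 × (0.0285)² = +0.0649800
ΔP/P ≈ -0.301872 + 0.0649800 = -0.236892
= -23.6892%.

-23.69%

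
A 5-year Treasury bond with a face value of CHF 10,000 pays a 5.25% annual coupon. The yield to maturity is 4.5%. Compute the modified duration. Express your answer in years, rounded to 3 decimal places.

4.339 years

Periodic yield y = 0.045. First find Macaulay duration:
  t   CF        PV=CF/(1+0.045)^t    t·PV
  1       525.00       502.3923       502.3923
  2       525.00       480.7582       961.5164
  3       525.00       460.0557     1,380.1672
  4       525.00       440.2447     1,760.9788
  5    10,525.00     8,445.7973    42,228.9863
  Σ                 10,329.2483    46,834.0411
P = 10,329.2483; Macaulay duration = 46,834.0411 / 10,329.2483 = 4.53412 years.
Modified duration = D_Mac / (1 + y) = 4.53412 / 1.045 = 4.33887 years.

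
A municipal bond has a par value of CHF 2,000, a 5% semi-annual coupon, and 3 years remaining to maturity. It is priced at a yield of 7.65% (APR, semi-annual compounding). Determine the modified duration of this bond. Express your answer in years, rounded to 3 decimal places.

Periodic yield y = 0.03825. First find Macaulay duration:
  t   CF        PV=CF/(1+0.03825)^t    t·PV
  1        50.00        48.1580        48.1580
  2        50.00        46.3838        92.7676
  3        50.00        44.6750       134.0249
  4        50.00        43.0291       172.1164
  5        50.00        41.4439       207.2194
  6     2,050.00     1,636.5988     9,819.5927
  Σ                  1,860.2884    10,473.8788
P = 1,860.2884; Macaulay duration = 10,473.8788 / 1,860.2884 = 5.63024 half-year periods = 2.81512 years.
Modified duration = D_Mac / (1 + y) = 2.81512 / 1.03825 = 2.71141 years.

2.711 years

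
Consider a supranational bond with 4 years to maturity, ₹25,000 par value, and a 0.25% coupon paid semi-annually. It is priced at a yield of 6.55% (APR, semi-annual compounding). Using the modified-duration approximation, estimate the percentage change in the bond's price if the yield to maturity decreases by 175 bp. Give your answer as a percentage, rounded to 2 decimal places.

Periodic yield y = 0.03275. Modified duration first:
  t   CF        PV=CF/(1+0.03275)^t    t·PV
  1        31.25        30.2590        30.2590
  2        31.25        29.2995        58.5989
  3        31.25        28.3703        85.1110
  4        31.25        27.4707       109.8827
  5        31.25        26.5995       132.9977
  6        31.25        25.7560       154.5361
  7        31.25        24.9393       174.5748
  8    25,031.25    19,342.8698   154,742.9584
  Σ                 19,535.5641   155,488.9187
P = 19,535.5641; D_Mac = 7.95927 half-year periods = 3.97964 yrs; D_mod = 3.97964/(1+0.03275) = 3.85344 yrs.
ΔP/P ≈ -D_mod · Δy = -3.85344 × (-0.0175) = +0.067435 = +6.7435%.

+6.74%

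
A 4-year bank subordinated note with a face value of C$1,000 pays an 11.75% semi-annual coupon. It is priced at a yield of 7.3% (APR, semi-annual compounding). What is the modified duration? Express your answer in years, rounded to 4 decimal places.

3.2394 years

Periodic yield y = 0.0365. First find Macaulay duration:
  t   CF        PV=CF/(1+0.0365)^t    t·PV
  1        58.75        56.6811        56.6811
  2        58.75        54.6851       109.3703
  3        58.75        52.7594       158.2782
  4        58.75        50.9015       203.6060
  5        58.75        49.1090       245.5451
  6        58.75        47.3797       284.2780
  7        58.75        45.7112       319.9785
  8     1,058.75       794.7654     6,358.1235
  Σ                  1,151.9925     7,735.8608
P = 1,151.9925; Macaulay duration = 7,735.8608 / 1,151.9925 = 6.71520 half-year periods = 3.35760 years.
Modified duration = D_Mac / (1 + y) = 3.35760 / 1.0365 = 3.23936 years.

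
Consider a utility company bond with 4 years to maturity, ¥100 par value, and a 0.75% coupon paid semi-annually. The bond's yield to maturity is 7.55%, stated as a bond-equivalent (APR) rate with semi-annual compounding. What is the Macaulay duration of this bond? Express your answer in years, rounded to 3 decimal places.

Periodic yield y = 0.03775. Discount each cash flow and weight by its period:
  t   CF        PV=CF/(1+0.03775)^t    t·PV
  1        0.375         0.3614         0.3614
  2        0.375         0.3482         0.6964
  3        0.375         0.3355         1.0066
  4        0.375         0.3233         1.2934
  5        0.375         0.3116         1.5579
  6        0.375         0.3002         1.8015
  7        0.375         0.2893         2.0253
  8      100.375        74.6249       596.9990
  Σ                     76.8945       605.7414
Price P = Σ PV = 76.8945.
Macaulay duration = Σ(t·PV) / P = 605.7414 / 76.8945 = 7.87757 half-year periods.
In years: 7.87757 / 2 = 3.93878 years.

3.939 years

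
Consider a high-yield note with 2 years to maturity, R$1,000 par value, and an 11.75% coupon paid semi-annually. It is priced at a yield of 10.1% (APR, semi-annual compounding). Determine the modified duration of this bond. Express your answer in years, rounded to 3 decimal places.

1.754 years

Periodic yield y = 0.0505. First find Macaulay duration:
  t   CF        PV=CF/(1+0.0505)^t    t·PV
  1        58.75        55.9257        55.9257
  2        58.75        53.2373       106.4745
  3        58.75        50.6780       152.0341
  4     1,058.75       869.3791     3,477.5164
  Σ                  1,029.2201     3,791.9508
P = 1,029.2201; Macaulay duration = 3,791.9508 / 1,029.2201 = 3.68430 half-year periods = 1.84215 years.
Modified duration = D_Mac / (1 + y) = 1.84215 / 1.0505 = 1.75359 years.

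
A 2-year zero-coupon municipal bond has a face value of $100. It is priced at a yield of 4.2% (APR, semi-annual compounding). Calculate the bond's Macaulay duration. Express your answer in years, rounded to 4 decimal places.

2.0000 years

A zero-coupon bond has a single cash flow at maturity, so its Macaulay duration equals its maturity: 2 years.
(Equivalently: 4 semi-annual periods ÷ 2 = 2 years.)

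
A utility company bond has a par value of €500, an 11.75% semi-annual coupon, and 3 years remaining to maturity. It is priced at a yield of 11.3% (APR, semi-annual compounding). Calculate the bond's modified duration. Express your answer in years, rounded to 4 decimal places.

2.4759 years

Periodic yield y = 0.0565. First find Macaulay duration:
  t   CF        PV=CF/(1+0.0565)^t    t·PV
  1       29.375        27.8041        27.8041
  2       29.375        26.3172        52.6343
  3       29.375        24.9098        74.7293
  4       29.375        23.5776        94.3105
  5       29.375        22.3167       111.5836
  6      529.375       380.6680     2,284.0083
  Σ                    505.5933     2,645.0699
P = 505.5933; Macaulay duration = 2,645.0699 / 505.5933 = 5.23162 half-year periods = 2.61581 years.
Modified duration = D_Mac / (1 + y) = 2.61581 / 1.0565 = 2.47592 years.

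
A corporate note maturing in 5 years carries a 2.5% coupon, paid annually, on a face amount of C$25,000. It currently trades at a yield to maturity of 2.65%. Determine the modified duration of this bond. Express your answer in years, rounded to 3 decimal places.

4.638 years

Periodic yield y = 0.0265. First find Macaulay duration:
  t   CF        PV=CF/(1+0.0265)^t    t·PV
  1       625.00       608.8651       608.8651
  2       625.00       593.1467     1,186.2934
  3       625.00       577.8341     1,733.5023
  4       625.00       562.9168     2,251.6672
  5    25,625.00    22,483.7685   112,418.8426
  Σ                 24,826.5312   118,199.1705
P = 24,826.5312; Macaulay duration = 118,199.1705 / 24,826.5312 = 4.76100 years.
Modified duration = D_Mac / (1 + y) = 4.76100 / 1.0265 = 4.63809 years.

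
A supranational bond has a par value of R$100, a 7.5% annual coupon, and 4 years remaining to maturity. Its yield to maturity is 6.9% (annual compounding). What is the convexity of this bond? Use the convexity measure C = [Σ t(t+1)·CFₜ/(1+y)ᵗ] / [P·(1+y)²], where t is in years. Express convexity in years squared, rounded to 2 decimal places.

With y = 0.069:
  t   CF        PV=CF/(1+0.069)^t    t·PV        t(t+1)·PV
  1         7.50         7.0159         7.0159          14.0318
  2         7.50         6.5631        13.1261          39.3783
  3         7.50         6.1394        18.4183          73.6732
  4       107.50        82.3185       329.2741       1,646.3707
  Σ                    102.0369       367.8344       1,773.4540
P = 102.0369.
Convexity = Σ t(t+1)·PV / [P·(1+y)²] = 1,773.4540 / (102.0369 × 1.142761) = 15.20923.

15.21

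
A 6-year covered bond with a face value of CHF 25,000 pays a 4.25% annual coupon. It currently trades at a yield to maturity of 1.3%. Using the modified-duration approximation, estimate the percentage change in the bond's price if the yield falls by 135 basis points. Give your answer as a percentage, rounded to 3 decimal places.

+7.291%

Periodic yield y = 0.013. Modified duration first:
  t   CF        PV=CF/(1+0.013)^t    t·PV
  1     1,062.50     1,048.8648     1,048.8648
  2     1,062.50     1,035.4045     2,070.8090
  3     1,062.50     1,022.1170     3,066.3509
  4     1,062.50     1,009.0000     4,035.9999
  5     1,062.50       996.0513     4,980.2566
  6    26,062.50    24,119.0057   144,714.0342
  Σ                 29,230.4432   159,916.3154
P = 29,230.4432; D_Mac = 5.47088 yrs; D_mod = 5.47088/(1+0.013) = 5.40067 yrs.
ΔP/P ≈ -D_mod · Δy = -5.40067 × (-0.0135) = +0.072909 = +7.2909%.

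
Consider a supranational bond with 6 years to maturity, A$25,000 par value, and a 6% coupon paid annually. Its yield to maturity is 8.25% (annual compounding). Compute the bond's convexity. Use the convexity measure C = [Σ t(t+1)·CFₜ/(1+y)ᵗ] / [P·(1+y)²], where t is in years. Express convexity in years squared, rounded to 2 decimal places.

With y = 0.0825:
  t   CF        PV=CF/(1+0.0825)^t    t·PV        t(t+1)·PV
  1     1,500.00     1,385.6813     1,385.6813       2,771.3626
  2     1,500.00     1,280.0751     2,560.1502       7,680.4506
  3     1,500.00     1,182.5174     3,547.5522      14,190.2089
  4     1,500.00     1,092.3948     4,369.5793      21,847.8967
  5     1,500.00     1,009.1407     5,045.7036      30,274.2218
  6    26,500.00    16,469.4253    98,816.5516     691,715.8611
  Σ                 22,419.2346   115,725.2183     768,480.0017
P = 22,419.2346.
Convexity = Σ t(t+1)·PV / [P·(1+y)²] = 768,480.0017 / (22,419.2346 × 1.171806) = 29.25203.

29.25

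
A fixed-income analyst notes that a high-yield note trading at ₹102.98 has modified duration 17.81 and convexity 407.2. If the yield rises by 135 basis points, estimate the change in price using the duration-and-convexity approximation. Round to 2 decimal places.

Duration effect: -D_mod·Δy = -17.81 × (+0.0135) = -0.240435
Convexity effect: ½·C·(Δy)² = 0.5 × 407.2 × (0.0135)² = +0.0371061
ΔP/P ≈ -0.240435 + 0.0371061 = -0.2033289
ΔP ≈ 102.98 × (-0.2033289) = -20.938810122.

-₹20.94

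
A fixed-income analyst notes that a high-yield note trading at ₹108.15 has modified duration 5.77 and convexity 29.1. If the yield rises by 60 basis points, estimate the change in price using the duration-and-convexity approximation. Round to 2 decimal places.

-₹3.69

Duration effect: -D_mod·Δy = -5.77 × (+0.006) = -0.034620
Convexity effect: ½·C·(Δy)² = 0.5 × 29.1 × (0.006)² = +0.0005238
ΔP/P ≈ -0.034620 + 0.0005238 = -0.0340962
ΔP ≈ 108.15 × (-0.0340962) = -3.68750403.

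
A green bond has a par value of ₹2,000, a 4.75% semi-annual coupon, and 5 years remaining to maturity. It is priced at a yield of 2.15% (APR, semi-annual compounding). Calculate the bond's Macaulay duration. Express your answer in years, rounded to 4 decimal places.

Periodic yield y = 0.01075. Discount each cash flow and weight by its period:
  t   CF        PV=CF/(1+0.01075)^t    t·PV
  1        47.50        46.9948        46.9948
  2        47.50        46.4950        92.9900
  3        47.50        46.0005       138.0014
  4        47.50        45.5112       182.0449
  5        47.50        45.0272       225.1360
  6        47.50        44.5483       267.2898
  7        47.50        44.0745       308.5215
  8        47.50        43.6057       348.8459
  9        47.50        43.1420       388.2776
  10    2,047.50     1,839.8669    18,398.6692
  Σ                  2,245.2661    20,396.7710
Price P = Σ PV = 2,245.2661.
Macaulay duration = Σ(t·PV) / P = 20,396.7710 / 2,245.2661 = 9.08434 half-year periods.
In years: 9.08434 / 2 = 4.54217 years.

4.5422 years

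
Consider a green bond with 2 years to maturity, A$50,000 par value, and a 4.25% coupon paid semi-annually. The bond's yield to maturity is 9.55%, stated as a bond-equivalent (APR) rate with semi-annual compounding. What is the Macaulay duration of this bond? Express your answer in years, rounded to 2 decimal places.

1.93 years

Periodic yield y = 0.04775. Discount each cash flow and weight by its period:
  t   CF        PV=CF/(1+0.04775)^t    t·PV
  1     1,062.50     1,014.0778     1,014.0778
  2     1,062.50       967.8624     1,935.7247
  3     1,062.50       923.7531     2,771.2594
  4    51,062.50    42,371.2617   169,485.0466
  Σ                 45,276.9549   175,206.1086
Price P = Σ PV = 45,276.9549.
Macaulay duration = Σ(t·PV) / P = 175,206.1086 / 45,276.9549 = 3.86965 half-year periods.
In years: 3.86965 / 2 = 1.93483 years.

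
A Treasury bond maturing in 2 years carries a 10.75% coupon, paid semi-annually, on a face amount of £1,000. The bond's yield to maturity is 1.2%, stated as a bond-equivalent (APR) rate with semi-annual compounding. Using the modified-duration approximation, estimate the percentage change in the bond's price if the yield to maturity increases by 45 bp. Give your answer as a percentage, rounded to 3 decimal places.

Periodic yield y = 0.006. Modified duration first:
  t   CF        PV=CF/(1+0.006)^t    t·PV
  1        53.75        53.4294        53.4294
  2        53.75        53.1108       106.2215
  3        53.75        52.7940       158.3820
  4     1,053.75     1,028.8348     4,115.3394
  Σ                  1,188.1690     4,433.3723
P = 1,188.1690; D_Mac = 3.73126 half-year periods = 1.86563 yrs; D_mod = 1.86563/(1+0.006) = 1.85450 yrs.
ΔP/P ≈ -D_mod · Δy = -1.85450 × (+0.0045) = -0.008345 = -0.8345%.

-0.835%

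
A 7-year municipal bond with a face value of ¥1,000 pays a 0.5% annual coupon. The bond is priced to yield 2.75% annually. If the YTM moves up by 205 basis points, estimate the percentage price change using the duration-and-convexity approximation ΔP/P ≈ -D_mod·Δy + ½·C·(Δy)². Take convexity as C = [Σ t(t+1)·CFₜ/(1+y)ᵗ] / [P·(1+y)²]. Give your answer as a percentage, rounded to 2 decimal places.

With y = 0.0275:
  t   CF        PV=CF/(1+0.0275)^t    t·PV        t(t+1)·PV
  1         5.00         4.8662         4.8662           9.7324
  2         5.00         4.7359         9.4719          28.4156
  3         5.00         4.6092        13.8276          55.3103
  4         5.00         4.4858        17.9433          89.7166
  5         5.00         4.3658        21.8288         130.9731
  6         5.00         4.2489        25.4935         178.4548
  7     1,005.00       831.1765     5,818.2354      46,545.8832
  Σ                    858.4883     5,911.6667      47,038.4859
P = 858.4883; D_Mac = 6.88614 yrs; D_mod = 6.70183 yrs; C = 51.89856.
Duration effect: -6.70183 × (+0.0205) = -0.137388
Convexity effect: 0.5 × 51.89856 × (0.0205)² = +0.0109052
ΔP/P ≈ -0.137388 + 0.0109052 = -0.126482 = -12.6482%.

-12.65%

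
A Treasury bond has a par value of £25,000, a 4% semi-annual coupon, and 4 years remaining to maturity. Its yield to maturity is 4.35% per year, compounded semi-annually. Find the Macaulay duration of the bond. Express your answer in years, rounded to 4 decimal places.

3.7339 years

Periodic yield y = 0.02175. Discount each cash flow and weight by its period:
  t   CF        PV=CF/(1+0.02175)^t    t·PV
  1       500.00       489.3565       489.3565
  2       500.00       478.9396       957.8791
  3       500.00       468.7444     1,406.2331
  4       500.00       458.7662     1,835.0648
  5       500.00       449.0004     2,245.0022
  6       500.00       439.4426     2,636.6554
  7       500.00       430.0882     3,010.6171
  8    25,500.00    21,467.5760   171,740.6081
  Σ                 24,681.9138   184,321.4164
Price P = Σ PV = 24,681.9138.
Macaulay duration = Σ(t·PV) / P = 184,321.4164 / 24,681.9138 = 7.46787 half-year periods.
In years: 7.46787 / 2 = 3.73394 years.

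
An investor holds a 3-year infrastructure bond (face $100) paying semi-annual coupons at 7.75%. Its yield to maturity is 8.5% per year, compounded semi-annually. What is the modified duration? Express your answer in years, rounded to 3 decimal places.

2.619 years

Periodic yield y = 0.0425. First find Macaulay duration:
  t   CF        PV=CF/(1+0.0425)^t    t·PV
  1        3.875         3.7170         3.7170
  2        3.875         3.5655         7.1310
  3        3.875         3.4201        10.2604
  4        3.875         3.2807        13.1228
  5        3.875         3.1470        15.7348
  6      103.875        80.9198       485.5186
  Σ                     98.0501       535.4847
P = 98.0501; Macaulay duration = 535.4847 / 98.0501 = 5.46134 half-year periods = 2.73067 years.
Modified duration = D_Mac / (1 + y) = 2.73067 / 1.0425 = 2.61935 years.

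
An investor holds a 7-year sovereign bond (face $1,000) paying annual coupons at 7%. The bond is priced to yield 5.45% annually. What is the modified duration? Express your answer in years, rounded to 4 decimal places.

5.5228 years

Periodic yield y = 0.0545. First find Macaulay duration:
  t   CF        PV=CF/(1+0.0545)^t    t·PV
  1        70.00        66.3822        66.3822
  2        70.00        62.9513       125.9026
  3        70.00        59.6978       179.0934
  4        70.00        56.6124       226.4497
  5        70.00        53.6865       268.4325
  6        70.00        50.9118       305.4709
  7     1,070.00       738.0023     5,166.0158
  Σ                  1,088.2443     6,337.7470
P = 1,088.2443; Macaulay duration = 6,337.7470 / 1,088.2443 = 5.82383 years.
Modified duration = D_Mac / (1 + y) = 5.82383 / 1.0545 = 5.52283 years.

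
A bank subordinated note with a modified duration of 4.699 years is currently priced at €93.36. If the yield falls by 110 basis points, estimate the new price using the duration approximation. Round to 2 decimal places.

Duration approximation: ΔP/P ≈ -D_mod · Δy = -4.699 × (-0.011) = +0.051689.
New price ≈ 93.36 × (1 + 0.051689) = 98.18568504.

€98.19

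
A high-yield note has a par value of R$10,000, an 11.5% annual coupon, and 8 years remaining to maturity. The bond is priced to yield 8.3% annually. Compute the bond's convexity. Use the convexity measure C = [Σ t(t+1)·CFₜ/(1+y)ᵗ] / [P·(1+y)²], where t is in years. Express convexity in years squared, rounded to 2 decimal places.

With y = 0.083:
  t   CF        PV=CF/(1+0.083)^t    t·PV        t(t+1)·PV
  1     1,150.00     1,061.8652     1,061.8652       2,123.7304
  2     1,150.00       980.4849     1,960.9699       5,882.9096
  3     1,150.00       905.3416     2,716.0248      10,864.0991
  4     1,150.00       835.9571     3,343.8286      16,719.1429
  5     1,150.00       771.8903     3,859.4513      23,156.7076
  6     1,150.00       712.7334     4,276.4003      29,934.8021
  7     1,150.00       658.1102     4,606.7716      36,854.1731
  8    11,150.00     5,891.7894    47,134.3152     424,208.8364
  Σ                 11,818.1721    68,959.6268     549,744.4012
P = 11,818.1721.
Convexity = Σ t(t+1)·PV / [P·(1+y)²] = 549,744.4012 / (11,818.1721 × 1.172889) = 39.66008.

39.66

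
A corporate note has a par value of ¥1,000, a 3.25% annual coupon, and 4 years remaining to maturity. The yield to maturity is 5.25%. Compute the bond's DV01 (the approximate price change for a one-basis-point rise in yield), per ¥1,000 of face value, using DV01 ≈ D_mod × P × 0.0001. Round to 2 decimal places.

¥0.34

Periodic yield y = 0.0525.
  t   CF        PV=CF/(1+0.0525)^t    t·PV
  1        32.50        30.8789        30.8789
  2        32.50        29.3386        58.6772
  3        32.50        27.8751        83.6254
  4     1,032.50       841.3983     3,365.5933
  Σ                    929.4909     3,538.7747
P = 929.4909; D_Mac = 3.80722 yrs; D_mod = 3.61731 yrs.
DV01 ≈ 3.61731 × 929.4909 × 0.0001 = 0.336226.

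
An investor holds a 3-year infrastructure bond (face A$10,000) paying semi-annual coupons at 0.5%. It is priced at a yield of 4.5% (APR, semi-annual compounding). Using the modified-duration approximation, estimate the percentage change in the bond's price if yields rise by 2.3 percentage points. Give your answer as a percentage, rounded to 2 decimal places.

Periodic yield y = 0.0225. Modified duration first:
  t   CF        PV=CF/(1+0.0225)^t    t·PV
  1        25.00        24.4499        24.4499
  2        25.00        23.9119        47.8237
  3        25.00        23.3857        70.1570
  4        25.00        22.8711        91.4843
  5        25.00        22.3678       111.8390
  6    10,025.00     8,772.1183    52,632.7100
  Σ                  8,889.1046    52,978.4640
P = 8,889.1046; D_Mac = 5.95993 half-year periods = 2.97997 yrs; D_mod = 2.97997/(1+0.0225) = 2.91439 yrs.
ΔP/P ≈ -D_mod · Δy = -2.91439 × (+0.023) = -0.067031 = -6.7031%.

-6.70%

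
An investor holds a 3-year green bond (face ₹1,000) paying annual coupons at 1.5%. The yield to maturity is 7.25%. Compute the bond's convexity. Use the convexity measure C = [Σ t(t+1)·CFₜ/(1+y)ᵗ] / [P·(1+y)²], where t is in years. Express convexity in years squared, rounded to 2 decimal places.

10.21

With y = 0.0725:
  t   CF        PV=CF/(1+0.0725)^t    t·PV        t(t+1)·PV
  1        15.00        13.9860        13.9860          27.9720
  2        15.00        13.0406        26.0811          78.2434
  3     1,015.00       822.7618     2,468.2855       9,873.1421
  Σ                    849.7884     2,508.3527       9,979.3575
P = 849.7884.
Convexity = Σ t(t+1)·PV / [P·(1+y)²] = 9,979.3575 / (849.7884 × 1.150256) = 10.20933.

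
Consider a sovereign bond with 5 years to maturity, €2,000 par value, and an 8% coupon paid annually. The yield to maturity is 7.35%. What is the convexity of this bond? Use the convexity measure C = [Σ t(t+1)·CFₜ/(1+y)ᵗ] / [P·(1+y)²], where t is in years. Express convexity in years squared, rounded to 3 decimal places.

21.367

With y = 0.0735:
  t   CF        PV=CF/(1+0.0735)^t    t·PV        t(t+1)·PV
  1       160.00       149.0452       149.0452         298.0904
  2       160.00       138.8404       277.6808         833.0425
  3       160.00       129.3343       388.0030       1,552.0120
  4       160.00       120.4791       481.9165       2,409.5824
  5     2,160.00     1,515.1077     7,575.5385      45,453.2312
  Σ                  2,052.8068     8,872.1840      50,545.9584
P = 2,052.8068.
Convexity = Σ t(t+1)·PV / [P·(1+y)²] = 50,545.9584 / (2,052.8068 × 1.152402) = 21.36654.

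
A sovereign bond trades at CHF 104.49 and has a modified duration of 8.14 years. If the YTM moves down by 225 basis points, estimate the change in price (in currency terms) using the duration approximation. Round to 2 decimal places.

+CHF 19.14

Duration approximation: ΔP/P ≈ -D_mod · Δy = -8.14 × (-0.0225) = +0.183150.
ΔP ≈ 104.49 × (+0.183150) = +19.1373435.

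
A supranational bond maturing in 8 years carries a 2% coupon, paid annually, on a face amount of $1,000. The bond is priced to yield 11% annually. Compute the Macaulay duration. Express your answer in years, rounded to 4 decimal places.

7.2252 years

Periodic yield y = 0.11. Discount each cash flow and weight by its year:
  t   CF        PV=CF/(1+0.11)^t    t·PV
  1        20.00        18.0180        18.0180
  2        20.00        16.2324        32.4649
  3        20.00        14.6238        43.8715
  4        20.00        13.1746        52.6985
  5        20.00        11.8690        59.3451
  6        20.00        10.6928        64.1569
  7        20.00         9.6332        67.4322
  8     1,020.00       442.6050     3,540.8402
  Σ                    536.8490     3,878.8273
Price P = Σ PV = 536.8490.
Macaulay duration = Σ(t·PV) / P = 3,878.8273 / 536.8490 = 7.22517 years.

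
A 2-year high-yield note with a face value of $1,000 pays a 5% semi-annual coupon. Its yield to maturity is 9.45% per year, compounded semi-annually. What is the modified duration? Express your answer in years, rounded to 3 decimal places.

1.838 years

Periodic yield y = 0.04725. First find Macaulay duration:
  t   CF        PV=CF/(1+0.04725)^t    t·PV
  1        25.00        23.8720        23.8720
  2        25.00        22.7950        45.5900
  3        25.00        21.7665        65.2995
  4     1,025.00       852.1624     3,408.6498
  Σ                    920.5960     3,543.4113
P = 920.5960; Macaulay duration = 3,543.4113 / 920.5960 = 3.84904 half-year periods = 1.92452 years.
Modified duration = D_Mac / (1 + y) = 1.92452 / 1.04725 = 1.83769 years.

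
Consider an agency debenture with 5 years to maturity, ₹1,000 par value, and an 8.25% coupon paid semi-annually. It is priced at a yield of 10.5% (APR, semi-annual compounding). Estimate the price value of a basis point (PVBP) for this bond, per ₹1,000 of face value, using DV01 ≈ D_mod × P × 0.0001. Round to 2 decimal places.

₹0.36

Periodic yield y = 0.0525.
  t   CF        PV=CF/(1+0.0525)^t    t·PV
  1        41.25        39.1924        39.1924
  2        41.25        37.2374        74.4749
  3        41.25        35.3800       106.1400
  4        41.25        33.6152       134.4607
  5        41.25        31.9384       159.6921
  6        41.25        30.3453       182.0718
  7        41.25        28.8316       201.8214
  8        41.25        27.3935       219.1478
  9        41.25        26.0271       234.2435
  10    1,041.25       624.2147     6,242.1467
  Σ                    914.1755     7,593.3912
P = 914.1755; D_Mac = 8.30627 half-year periods = 4.15314 yrs; D_mod = 3.94597 yrs.
DV01 ≈ 3.94597 × 914.1755 × 0.0001 = 0.360731.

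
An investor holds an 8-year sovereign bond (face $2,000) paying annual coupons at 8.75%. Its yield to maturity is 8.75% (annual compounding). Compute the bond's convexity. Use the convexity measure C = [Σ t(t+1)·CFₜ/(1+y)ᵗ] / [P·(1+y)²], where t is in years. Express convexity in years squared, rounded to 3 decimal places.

41.744

With y = 0.0875:
  t   CF        PV=CF/(1+0.0875)^t    t·PV        t(t+1)·PV
  1       175.00       160.9195       160.9195         321.8391
  2       175.00       147.9720       295.9440         887.8319
  3       175.00       136.0662       408.1986       1,632.7944
  4       175.00       125.1183       500.4734       2,502.3669
  5       175.00       115.0514       575.2568       3,451.5405
  6       175.00       105.7943       634.7661       4,443.3625
  7       175.00        97.2822       680.9751       5,447.8008
  8     2,175.00     1,111.7961     8,894.3686      80,049.3174
  Σ                  2,000.0000    12,150.9020      98,736.8534
P = 2,000.0000.
Convexity = Σ t(t+1)·PV / [P·(1+y)²] = 98,736.8534 / (2,000.0000 × 1.182656) = 41.74368.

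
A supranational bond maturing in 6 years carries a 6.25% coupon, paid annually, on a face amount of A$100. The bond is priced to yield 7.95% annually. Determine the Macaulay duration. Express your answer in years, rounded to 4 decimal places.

Periodic yield y = 0.0795. Discount each cash flow and weight by its year:
  t   CF        PV=CF/(1+0.0795)^t    t·PV
  1         6.25         5.7897         5.7897
  2         6.25         5.3633        10.7267
  3         6.25         4.9683        14.9050
  4         6.25         4.6025        18.4098
  5         6.25         4.2635        21.3175
  6       106.25        67.1418       402.8509
  Σ                     92.1292       473.9996
Price P = Σ PV = 92.1292.
Macaulay duration = Σ(t·PV) / P = 473.9996 / 92.1292 = 5.14495 years.

5.1449 years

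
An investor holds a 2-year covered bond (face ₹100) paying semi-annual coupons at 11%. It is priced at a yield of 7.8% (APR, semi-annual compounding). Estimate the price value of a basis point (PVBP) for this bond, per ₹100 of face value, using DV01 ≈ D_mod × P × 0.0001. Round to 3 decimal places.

Periodic yield y = 0.039.
  t   CF        PV=CF/(1+0.039)^t    t·PV
  1         5.50         5.2936         5.2936
  2         5.50         5.0949        10.1897
  3         5.50         4.9036        14.7108
  4       105.50        90.5295       362.1181
  Σ                    105.8215       392.3122
P = 105.8215; D_Mac = 3.70730 half-year periods = 1.85365 yrs; D_mod = 1.78407 yrs.
DV01 ≈ 1.78407 × 105.8215 × 0.0001 = 0.018879.

₹0.019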